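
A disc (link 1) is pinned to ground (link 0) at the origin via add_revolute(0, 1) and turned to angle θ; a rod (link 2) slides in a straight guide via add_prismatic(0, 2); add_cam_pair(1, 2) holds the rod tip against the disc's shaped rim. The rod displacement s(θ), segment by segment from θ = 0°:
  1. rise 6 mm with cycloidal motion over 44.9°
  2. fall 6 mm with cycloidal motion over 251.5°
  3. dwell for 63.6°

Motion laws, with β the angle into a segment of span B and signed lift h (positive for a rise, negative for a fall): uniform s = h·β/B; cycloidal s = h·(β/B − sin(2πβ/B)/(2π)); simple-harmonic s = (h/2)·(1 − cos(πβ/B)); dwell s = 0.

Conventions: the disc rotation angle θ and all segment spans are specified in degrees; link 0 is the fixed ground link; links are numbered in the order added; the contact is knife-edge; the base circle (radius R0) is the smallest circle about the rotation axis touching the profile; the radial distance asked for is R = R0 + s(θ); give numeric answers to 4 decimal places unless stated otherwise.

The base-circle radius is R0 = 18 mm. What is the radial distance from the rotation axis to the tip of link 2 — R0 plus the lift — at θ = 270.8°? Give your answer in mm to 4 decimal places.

segment 1 (0° to 44.9°, cycloidal, h = 6) is passed completely: s = 0.0000 + (6) = 6.0000
θ = 270.8° falls in segment 2 (44.9° to 296.4°, cycloidal, h = -6): β = 270.8 − 44.9 = 225.9°, B = 251.5°; Δs = -6·(0.8982 − sin(2π·0.8982)/(2π)) = -5.9592; s = 6.0000 − 5.9592 = 0.0408
R = R0 + s = 18 + 0.0408 = 18.0408

18.0408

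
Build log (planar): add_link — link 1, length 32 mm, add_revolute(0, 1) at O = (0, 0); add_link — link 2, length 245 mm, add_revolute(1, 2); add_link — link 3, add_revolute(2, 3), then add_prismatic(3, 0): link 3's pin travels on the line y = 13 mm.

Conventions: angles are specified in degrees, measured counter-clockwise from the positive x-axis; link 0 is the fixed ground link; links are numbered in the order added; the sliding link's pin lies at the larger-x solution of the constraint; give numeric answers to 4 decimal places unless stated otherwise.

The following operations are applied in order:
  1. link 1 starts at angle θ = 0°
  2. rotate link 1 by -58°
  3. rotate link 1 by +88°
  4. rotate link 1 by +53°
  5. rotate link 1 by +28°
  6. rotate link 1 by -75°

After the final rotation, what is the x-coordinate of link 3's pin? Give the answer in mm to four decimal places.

geometry: r = 32 mm, L = 245 mm, e = 13 mm; θ starts at 0°
rotate link 1 by -58°: θ ← 0° -58° = -58°
rotate link 1 by +88°: θ ← -58° +88° = 30°
rotate link 1 by +53°: θ ← 30° +53° = 83°
rotate link 1 by +28°: θ ← 83° +28° = 111°
rotate link 1 by -75°: θ ← 111° -75° = 36°
crank pin P = (r cos θ, r sin θ) = (25.888544, 18.809128)
h = r sin θ − e = 18.809128 − 13 = 5.809128
x = r cos θ + √(L² − h²) = 25.888544 + 244.931121 = 270.819665

270.8197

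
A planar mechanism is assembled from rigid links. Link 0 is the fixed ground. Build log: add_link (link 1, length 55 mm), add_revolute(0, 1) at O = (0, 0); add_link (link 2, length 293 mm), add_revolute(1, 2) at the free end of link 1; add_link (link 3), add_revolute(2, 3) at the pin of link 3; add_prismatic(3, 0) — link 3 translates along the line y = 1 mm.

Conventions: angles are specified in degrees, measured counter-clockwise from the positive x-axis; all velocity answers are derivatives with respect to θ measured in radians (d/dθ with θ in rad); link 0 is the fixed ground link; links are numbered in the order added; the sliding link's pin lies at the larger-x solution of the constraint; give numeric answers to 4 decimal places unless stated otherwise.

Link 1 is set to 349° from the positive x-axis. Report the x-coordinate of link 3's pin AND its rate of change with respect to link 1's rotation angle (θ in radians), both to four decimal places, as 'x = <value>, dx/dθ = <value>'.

geometry: r = 55 mm, L = 293 mm, e = 1 mm
crank pin P = (r cos θ, r sin θ) = (53.989495, -10.494495)
h = r sin θ − e = -10.494495 − 1 = -11.494495
x = r cos θ + √(L² − h²) = 53.989495 + 292.774447 = 346.763942
dx/dθ = −r sin θ − h·r cos θ/√(L² − h²) (θ in radians; h = -11.494495) = 12.614154

x = 346.7639, dx/dθ = 12.6142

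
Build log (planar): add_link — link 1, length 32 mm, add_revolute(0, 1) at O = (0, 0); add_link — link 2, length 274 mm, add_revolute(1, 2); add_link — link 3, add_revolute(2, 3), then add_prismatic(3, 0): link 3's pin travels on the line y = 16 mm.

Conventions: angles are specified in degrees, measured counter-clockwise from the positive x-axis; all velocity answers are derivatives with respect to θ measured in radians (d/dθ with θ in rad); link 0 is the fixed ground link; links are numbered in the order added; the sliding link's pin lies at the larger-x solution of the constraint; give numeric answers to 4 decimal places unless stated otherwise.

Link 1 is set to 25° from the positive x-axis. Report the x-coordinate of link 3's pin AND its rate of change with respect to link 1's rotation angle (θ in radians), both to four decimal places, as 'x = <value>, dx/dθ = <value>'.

geometry: r = 32 mm, L = 274 mm, e = 16 mm
crank pin P = (r cos θ, r sin θ) = (29.001849, 13.523784)
h = r sin θ − e = 13.523784 − 16 = -2.476216
x = r cos θ + √(L² − h²) = 29.001849 + 273.988811 = 302.990660
dx/dθ = −r sin θ − h·r cos θ/√(L² − h²) (θ in radians; h = -2.476216) = -13.261676

x = 302.9907, dx/dθ = -13.2617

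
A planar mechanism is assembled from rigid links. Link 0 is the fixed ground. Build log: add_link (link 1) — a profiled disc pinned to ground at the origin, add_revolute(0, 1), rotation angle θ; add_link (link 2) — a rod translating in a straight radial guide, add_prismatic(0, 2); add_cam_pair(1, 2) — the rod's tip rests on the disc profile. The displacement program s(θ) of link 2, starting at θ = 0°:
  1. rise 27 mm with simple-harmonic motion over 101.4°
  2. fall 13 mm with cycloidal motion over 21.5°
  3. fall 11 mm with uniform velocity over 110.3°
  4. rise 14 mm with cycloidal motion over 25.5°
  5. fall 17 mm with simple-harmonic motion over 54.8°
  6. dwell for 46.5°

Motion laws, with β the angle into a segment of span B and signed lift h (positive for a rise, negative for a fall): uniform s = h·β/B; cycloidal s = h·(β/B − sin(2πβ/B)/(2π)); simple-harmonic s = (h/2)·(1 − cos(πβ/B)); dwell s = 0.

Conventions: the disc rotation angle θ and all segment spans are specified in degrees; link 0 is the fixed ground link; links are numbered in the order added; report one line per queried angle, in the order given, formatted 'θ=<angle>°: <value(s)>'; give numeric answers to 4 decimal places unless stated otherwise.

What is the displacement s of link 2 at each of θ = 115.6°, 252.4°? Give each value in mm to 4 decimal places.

seg 1 [0°–101.4°] simple-harmonic, h=27: full span → s += 27 → s = 27.0000
seg 2 [101.4°–122.9°] cycloidal, h=-13: θ=115.6° here. β=14.2, B=21.5. -13·(0.6605 − sin(2π·0.6605)/(2π)) = -10.3362 → s = 16.6638
seg 2 [101.4°–122.9°] cycloidal, h=-13: full span → s += -13 → s = 14.0000
seg 3 [122.9°–233.2°] uniform, h=-11: full span → s += -11 → s = 3.0000
seg 4 [233.2°–258.7°] cycloidal, h=14: θ=252.4° here. β=19.2, B=25.5. 14·(0.7529 − sin(2π·0.7529)/(2π)) = 12.7690 → s = 15.7690

θ=115.6°: 16.6638
θ=252.4°: 15.7690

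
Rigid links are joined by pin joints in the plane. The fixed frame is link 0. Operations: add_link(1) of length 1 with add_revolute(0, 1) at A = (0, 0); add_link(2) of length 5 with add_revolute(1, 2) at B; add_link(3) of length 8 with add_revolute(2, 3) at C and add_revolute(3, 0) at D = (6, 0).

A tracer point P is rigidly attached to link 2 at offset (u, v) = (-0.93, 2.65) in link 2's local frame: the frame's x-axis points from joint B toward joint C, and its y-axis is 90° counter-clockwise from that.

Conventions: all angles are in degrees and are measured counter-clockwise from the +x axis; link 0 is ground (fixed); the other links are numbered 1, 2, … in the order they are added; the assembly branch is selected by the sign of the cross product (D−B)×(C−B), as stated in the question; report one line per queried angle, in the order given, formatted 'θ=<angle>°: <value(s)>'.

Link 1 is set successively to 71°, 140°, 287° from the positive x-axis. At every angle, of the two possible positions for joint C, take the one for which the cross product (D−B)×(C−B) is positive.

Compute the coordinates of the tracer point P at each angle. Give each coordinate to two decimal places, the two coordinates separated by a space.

A=(0,0), D=(6.00,0)
θ=71°: B = A + 1.00·(cos71°, sin71°) = (0.3256, 0.9455)
θ=71°: |BD| = 5.7527
θ=71°: circle(B,5.00) ∩ circle(D,8.00): a=-0.5134, h=4.9736
θ=71°:   candidates: C₊=(0.6366,5.9358) cross=28.611; C₋=(-0.9983,-3.8760) cross=-28.611
θ=71°:   branch + wants cross > 0 → take C=(0.6366,5.9358) (cross=28.611)
θ=71°: ex = (C−B)/|BC| = (0.0622,0.9981); ey = (-0.9981,0.0622)
θ=71°: P = B + -0.93·ex + 2.65·ey = (-2.3772,0.1822)
θ=140°: B = A + 1.00·(cos140°, sin140°) = (-0.7660, 0.6428)
θ=140°: |BD| = 6.7965
θ=140°: circle(B,5.00) ∩ circle(D,8.00): a=0.5291, h=4.9719
θ=140°:   candidates: C₊=(0.2309,5.5424) cross=33.792; C₋=(-0.7095,-4.3569) cross=-33.792
θ=140°:   branch + wants cross > 0 → take C=(0.2309,5.5424) (cross=33.792)
θ=140°: ex = (C−B)/|BC| = (0.1994,0.9799); ey = (-0.9799,0.1994)
θ=140°: P = B + -0.93·ex + 2.65·ey = (-3.5483,0.2599)
θ=287°: B = A + 1.00·(cos287°, sin287°) = (0.2924, -0.9563)
θ=287°: |BD| = 5.7872
θ=287°: circle(B,5.00) ∩ circle(D,8.00): a=-0.4759, h=4.9773
θ=287°:   candidates: C₊=(-0.9995,3.8739) cross=28.805; C₋=(0.6455,-5.9438) cross=-28.805
θ=287°:   branch + wants cross > 0 → take C=(-0.9995,3.8739) (cross=28.805)
θ=287°: ex = (C−B)/|BC| = (-0.2584,0.9660); ey = (-0.9660,-0.2584)
θ=287°: P = B + -0.93·ex + 2.65·ey = (-2.0274,-2.5394)

θ=71°: -2.38 0.18
θ=140°: -3.55 0.26
θ=287°: -2.03 -2.54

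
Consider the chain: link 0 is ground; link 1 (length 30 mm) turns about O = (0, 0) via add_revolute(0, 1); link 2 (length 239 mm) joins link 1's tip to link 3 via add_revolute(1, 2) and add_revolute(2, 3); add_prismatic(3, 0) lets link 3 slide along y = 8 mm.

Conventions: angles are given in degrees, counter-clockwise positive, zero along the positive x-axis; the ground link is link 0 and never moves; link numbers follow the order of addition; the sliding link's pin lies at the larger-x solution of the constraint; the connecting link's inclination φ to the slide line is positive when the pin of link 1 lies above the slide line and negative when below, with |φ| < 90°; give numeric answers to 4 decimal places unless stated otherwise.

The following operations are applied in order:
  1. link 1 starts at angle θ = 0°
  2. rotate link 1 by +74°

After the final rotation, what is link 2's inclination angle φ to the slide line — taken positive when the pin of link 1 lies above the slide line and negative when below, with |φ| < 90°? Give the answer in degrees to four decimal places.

geometry: r = 30 mm, L = 239 mm, e = 8 mm; θ starts at 0°
rotate link 1 by +74°: θ ← 0° +74° = 74°
h = r sin θ − e = 28.837851 − 8 = 20.837851
sin φ = h / L = 20.837851 / 239 = 0.08718766
φ = arcsin(0.08718766) = 5.001836°

5.0018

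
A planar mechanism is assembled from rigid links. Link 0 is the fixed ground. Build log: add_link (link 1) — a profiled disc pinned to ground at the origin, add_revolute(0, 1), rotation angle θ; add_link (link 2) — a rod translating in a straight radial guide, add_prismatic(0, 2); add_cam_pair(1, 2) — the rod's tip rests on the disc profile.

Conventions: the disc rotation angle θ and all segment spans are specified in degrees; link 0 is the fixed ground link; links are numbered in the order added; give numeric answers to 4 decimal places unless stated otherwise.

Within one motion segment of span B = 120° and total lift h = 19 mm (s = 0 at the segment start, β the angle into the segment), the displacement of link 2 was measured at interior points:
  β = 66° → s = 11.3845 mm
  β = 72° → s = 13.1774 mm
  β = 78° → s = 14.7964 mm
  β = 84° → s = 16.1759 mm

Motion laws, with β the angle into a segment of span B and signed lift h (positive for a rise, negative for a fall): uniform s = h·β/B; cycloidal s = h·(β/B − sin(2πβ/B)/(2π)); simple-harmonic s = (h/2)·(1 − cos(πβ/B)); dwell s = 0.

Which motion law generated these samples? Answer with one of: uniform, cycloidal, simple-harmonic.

candidates at β/B = r: uniform s = h·r (linear in β); cycloidal s = h·(r − sin(2πr)/(2π)); simple-harmonic s = (h/2)(1 − cos(πr))
β=66°: printed 11.3845 | uniform 10.4500, cycloidal 11.3845, simple-harmonic 10.9861
β=72°: printed 13.1774 | uniform 11.4000, cycloidal 13.1774, simple-harmonic 12.4357
β=78°: printed 14.7964 | uniform 12.3500, cycloidal 14.7964, simple-harmonic 13.8129
β=84°: printed 16.1759 | uniform 13.3000, cycloidal 16.1759, simple-harmonic 15.0840
only one law matches every sample → cycloidal

cycloidal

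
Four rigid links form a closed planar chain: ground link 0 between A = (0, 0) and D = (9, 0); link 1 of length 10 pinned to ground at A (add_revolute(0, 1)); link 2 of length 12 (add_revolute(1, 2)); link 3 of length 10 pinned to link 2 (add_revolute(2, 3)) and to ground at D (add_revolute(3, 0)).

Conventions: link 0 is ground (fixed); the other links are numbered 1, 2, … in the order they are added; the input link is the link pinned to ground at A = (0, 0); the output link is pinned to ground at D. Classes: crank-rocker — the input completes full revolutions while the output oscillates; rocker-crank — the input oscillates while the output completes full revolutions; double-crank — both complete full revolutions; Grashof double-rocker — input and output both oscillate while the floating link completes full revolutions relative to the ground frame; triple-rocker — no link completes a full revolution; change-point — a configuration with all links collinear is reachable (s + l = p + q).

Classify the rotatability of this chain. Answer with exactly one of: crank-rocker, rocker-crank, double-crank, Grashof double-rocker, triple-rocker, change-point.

lengths: ground=9, input=10, coupler=12, output=10
sorted: s=9 (shortest), l=12 (longest), p+q=20
s + l = 21 vs p + q = 20
s + l > p + q → non-Grashof → no link fully rotates → triple-rocker

triple-rocker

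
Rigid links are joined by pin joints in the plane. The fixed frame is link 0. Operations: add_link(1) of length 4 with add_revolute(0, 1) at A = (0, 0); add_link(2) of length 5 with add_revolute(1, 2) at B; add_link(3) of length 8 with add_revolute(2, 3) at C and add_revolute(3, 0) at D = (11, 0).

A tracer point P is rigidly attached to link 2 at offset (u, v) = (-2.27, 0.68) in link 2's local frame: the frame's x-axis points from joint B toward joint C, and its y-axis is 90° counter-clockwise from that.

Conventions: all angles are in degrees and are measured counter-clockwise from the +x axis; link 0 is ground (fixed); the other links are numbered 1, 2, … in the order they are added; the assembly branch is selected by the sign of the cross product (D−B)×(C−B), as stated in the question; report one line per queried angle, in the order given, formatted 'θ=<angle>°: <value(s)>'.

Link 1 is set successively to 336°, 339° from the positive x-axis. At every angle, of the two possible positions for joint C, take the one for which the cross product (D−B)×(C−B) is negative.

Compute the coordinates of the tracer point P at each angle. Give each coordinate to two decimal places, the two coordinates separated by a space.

A=(0,0), D=(11.00,0)
θ=336°: B = A + 4.00·(cos336°, sin336°) = (3.6542, -1.6269)
θ=336°: |BD| = 7.5238
θ=336°: circle(B,5.00) ∩ circle(D,8.00): a=1.1701, h=4.8611
θ=336°:   candidates: C₊=(3.7455,3.3722) cross=36.574; C₋=(5.8478,-6.1200) cross=-36.574
θ=336°:   branch - wants cross < 0 → take C=(5.8478,-6.1200) (cross=-36.574)
θ=336°: ex = (C−B)/|BC| = (0.4387,-0.8986); ey = (0.8986,0.4387)
θ=336°: P = B + -2.27·ex + 0.68·ey = (3.2693,0.7113)
θ=339°: B = A + 4.00·(cos339°, sin339°) = (3.7343, -1.4335)
θ=339°: |BD| = 7.4057
θ=339°: circle(B,5.00) ∩ circle(D,8.00): a=1.0698, h=4.8842
θ=339°:   candidates: C₊=(3.8385,3.5654) cross=36.171; C₋=(5.7293,-6.0183) cross=-36.171
θ=339°:   branch - wants cross < 0 → take C=(5.7293,-6.0183) (cross=-36.171)
θ=339°: ex = (C−B)/|BC| = (0.3990,-0.9170); ey = (0.9170,0.3990)
θ=339°: P = B + -2.27·ex + 0.68·ey = (3.4521,0.9193)

θ=336°: 3.27 0.71
θ=339°: 3.45 0.92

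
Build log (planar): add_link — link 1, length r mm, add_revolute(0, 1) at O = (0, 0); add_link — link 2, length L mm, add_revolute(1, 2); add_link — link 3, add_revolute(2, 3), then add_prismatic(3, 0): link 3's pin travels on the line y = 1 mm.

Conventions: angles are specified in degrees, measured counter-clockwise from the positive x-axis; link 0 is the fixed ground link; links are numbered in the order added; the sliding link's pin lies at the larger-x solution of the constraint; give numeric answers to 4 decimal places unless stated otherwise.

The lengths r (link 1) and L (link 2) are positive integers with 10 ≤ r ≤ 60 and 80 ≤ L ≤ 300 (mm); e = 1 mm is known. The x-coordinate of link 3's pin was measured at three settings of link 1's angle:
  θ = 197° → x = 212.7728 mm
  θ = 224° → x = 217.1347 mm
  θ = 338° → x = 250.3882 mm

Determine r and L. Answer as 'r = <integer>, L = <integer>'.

constraint per measurement: (x − r cos θ)² + (r sin θ − e)² = L²
subtracting the θ₁ and θ₂ equations cancels the r² and L² terms:
r = (x₁² − x₂²) / (2[(x₁cos θ₁ + e sin θ₁) − (x₂cos θ₂ + e sin θ₂)]) = 20.0003 → r = 20
L² = (x₁ − r cos θ₁)² + (r sin θ₁ − e)² = 53823.9849 → L = 232.0000 → L = 232
check at θ₃=338°: x = 250.3882 (printed 250.3882) ✓

r = 20, L = 232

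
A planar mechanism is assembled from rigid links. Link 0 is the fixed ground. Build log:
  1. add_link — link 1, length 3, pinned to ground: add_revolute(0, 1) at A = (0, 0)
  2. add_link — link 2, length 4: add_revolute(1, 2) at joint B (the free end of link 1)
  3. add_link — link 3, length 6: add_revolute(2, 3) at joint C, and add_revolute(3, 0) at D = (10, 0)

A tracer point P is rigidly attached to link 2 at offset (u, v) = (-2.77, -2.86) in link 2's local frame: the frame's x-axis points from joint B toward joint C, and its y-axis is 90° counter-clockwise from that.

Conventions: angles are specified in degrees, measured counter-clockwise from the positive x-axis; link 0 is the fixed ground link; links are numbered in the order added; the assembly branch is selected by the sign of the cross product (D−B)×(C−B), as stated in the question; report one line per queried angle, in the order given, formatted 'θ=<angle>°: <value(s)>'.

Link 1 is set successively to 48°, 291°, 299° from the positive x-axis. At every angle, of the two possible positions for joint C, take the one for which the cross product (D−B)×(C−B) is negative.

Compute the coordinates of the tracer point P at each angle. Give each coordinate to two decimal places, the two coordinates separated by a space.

A=(0,0), D=(10.00,0)
θ=48°: B = A + 3.00·(cos48°, sin48°) = (2.0074, 2.2294)
θ=48°: |BD| = 8.2977
θ=48°: circle(B,4.00) ∩ circle(D,6.00): a=2.9437, h=2.7082
θ=48°:   candidates: C₊=(5.5705,4.0472) cross=22.472; C₋=(4.1152,-1.1701) cross=-22.472
θ=48°:   branch - wants cross < 0 → take C=(4.1152,-1.1701) (cross=-22.472)
θ=48°: ex = (C−B)/|BC| = (0.5270,-0.8499); ey = (0.8499,0.5270)
θ=48°: P = B + -2.77·ex + -2.86·ey = (-1.8830,3.0766)
θ=291°: B = A + 3.00·(cos291°, sin291°) = (1.0751, -2.8007)
θ=291°: |BD| = 9.3540
θ=291°: circle(B,4.00) ∩ circle(D,6.00): a=3.6080, h=1.7270
θ=291°:   candidates: C₊=(4.0004,-0.0727) cross=16.155; C₋=(5.0346,-3.3683) cross=-16.155
θ=291°:   branch - wants cross < 0 → take C=(5.0346,-3.3683) (cross=-16.155)
θ=291°: ex = (C−B)/|BC| = (0.9899,-0.1419); ey = (0.1419,0.9899)
θ=291°: P = B + -2.77·ex + -2.86·ey = (-2.0727,-5.2388)
θ=299°: B = A + 3.00·(cos299°, sin299°) = (1.4544, -2.6239)
θ=299°: |BD| = 8.9393
θ=299°: circle(B,4.00) ∩ circle(D,6.00): a=3.3510, h=2.1842
θ=299°:   candidates: C₊=(4.0167,0.4477) cross=19.525; C₋=(5.2989,-3.7283) cross=-19.525
θ=299°:   branch - wants cross < 0 → take C=(5.2989,-3.7283) (cross=-19.525)
θ=299°: ex = (C−B)/|BC| = (0.9611,-0.2761); ey = (0.2761,0.9611)
θ=299°: P = B + -2.77·ex + -2.86·ey = (-1.9976,-4.6079)

θ=48°: -1.88 3.08
θ=291°: -2.07 -5.24
θ=299°: -2.00 -4.61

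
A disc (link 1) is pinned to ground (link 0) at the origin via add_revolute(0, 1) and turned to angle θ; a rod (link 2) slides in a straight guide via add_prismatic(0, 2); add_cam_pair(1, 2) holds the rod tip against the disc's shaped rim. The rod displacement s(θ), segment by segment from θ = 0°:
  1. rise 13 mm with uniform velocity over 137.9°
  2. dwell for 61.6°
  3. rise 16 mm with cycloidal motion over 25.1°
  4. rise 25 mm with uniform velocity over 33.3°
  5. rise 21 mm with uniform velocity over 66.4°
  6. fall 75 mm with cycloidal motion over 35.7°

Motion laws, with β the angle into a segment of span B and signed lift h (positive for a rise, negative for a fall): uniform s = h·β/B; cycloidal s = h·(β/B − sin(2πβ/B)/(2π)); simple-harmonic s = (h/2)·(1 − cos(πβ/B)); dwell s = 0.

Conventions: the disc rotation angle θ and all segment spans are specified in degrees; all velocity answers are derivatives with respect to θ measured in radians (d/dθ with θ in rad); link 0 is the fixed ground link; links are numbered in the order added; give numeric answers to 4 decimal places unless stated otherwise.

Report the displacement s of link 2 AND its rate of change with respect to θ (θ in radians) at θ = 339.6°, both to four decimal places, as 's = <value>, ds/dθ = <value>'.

segment 1 (0° to 137.9°, uniform, h = 13) is passed completely: s = 0.0000 + (13) = 13.0000
segment 2 (137.9° to 199.5°, dwell): s unchanged at 13.0000
segment 3 (199.5° to 224.6°, cycloidal, h = 16) is passed completely: s = 13.0000 + (16) = 29.0000
segment 4 (224.6° to 257.9°, uniform, h = 25) is passed completely: s = 29.0000 + (25) = 54.0000
segment 5 (257.9° to 324.3°, uniform, h = 21) is passed completely: s = 54.0000 + (21) = 75.0000
θ = 339.6° falls in segment 6 (324.3° to 360°, cycloidal, h = -75): β = 339.6 − 324.3 = 15.3°, B = 35.7°; Δs = -75·(0.4286 − sin(2π·0.4286)/(2π)) = -26.9638; s = 75.0000 − 26.9638 = 48.0362
velocity in seg [324.3°–360°] (cycloidal), θ in radians: β = 15.3° = 0.2670 rad, B = 35.7° = 0.6231 rad; ds/dθ = (h/B)(1 − cos(2πβ/B)) = ((-75)/0.6231)(1 − cos(2π·0.4286)) = -228.818263 mm/rad

s = 48.0362, ds/dθ = -228.8183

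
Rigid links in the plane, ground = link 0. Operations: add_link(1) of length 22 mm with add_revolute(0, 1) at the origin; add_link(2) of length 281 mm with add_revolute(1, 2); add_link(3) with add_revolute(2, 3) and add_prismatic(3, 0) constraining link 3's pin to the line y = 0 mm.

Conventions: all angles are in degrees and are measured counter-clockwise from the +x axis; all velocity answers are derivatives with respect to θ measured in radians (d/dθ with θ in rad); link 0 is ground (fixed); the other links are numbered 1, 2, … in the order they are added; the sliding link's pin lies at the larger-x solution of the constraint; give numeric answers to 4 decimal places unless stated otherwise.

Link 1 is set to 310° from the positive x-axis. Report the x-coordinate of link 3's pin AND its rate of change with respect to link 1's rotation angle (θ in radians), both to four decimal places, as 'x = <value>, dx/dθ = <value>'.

geometry: r = 22 mm, L = 281 mm, e = 0 mm
crank pin P = (r cos θ, r sin θ) = (14.141327, -16.852978)
h = r sin θ − e = -16.852978 − 0 = -16.852978
x = r cos θ + √(L² − h²) = 14.141327 + 280.494166 = 294.635493
dx/dθ = −r sin θ − h·r cos θ/√(L² − h²) (θ in radians; h = -16.852978) = 17.702633

x = 294.6355, dx/dθ = 17.7026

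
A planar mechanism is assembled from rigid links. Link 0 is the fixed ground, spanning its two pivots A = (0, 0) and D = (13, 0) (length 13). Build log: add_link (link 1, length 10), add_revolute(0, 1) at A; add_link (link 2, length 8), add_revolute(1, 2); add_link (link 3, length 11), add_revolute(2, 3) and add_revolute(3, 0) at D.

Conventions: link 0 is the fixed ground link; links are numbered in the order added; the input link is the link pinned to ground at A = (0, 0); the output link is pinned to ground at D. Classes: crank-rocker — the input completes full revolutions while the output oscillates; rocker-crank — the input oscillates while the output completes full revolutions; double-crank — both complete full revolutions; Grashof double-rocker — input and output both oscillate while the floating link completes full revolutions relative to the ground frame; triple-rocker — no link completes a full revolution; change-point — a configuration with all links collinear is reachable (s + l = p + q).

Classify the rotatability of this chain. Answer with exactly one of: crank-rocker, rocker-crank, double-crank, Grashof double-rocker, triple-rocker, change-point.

lengths: ground=13, input=10, coupler=8, output=11
sorted: s=8 (shortest), l=13 (longest), p+q=21
s + l = 21 vs p + q = 21
s + l = p + q → change-point (collinear configuration reachable)

change-point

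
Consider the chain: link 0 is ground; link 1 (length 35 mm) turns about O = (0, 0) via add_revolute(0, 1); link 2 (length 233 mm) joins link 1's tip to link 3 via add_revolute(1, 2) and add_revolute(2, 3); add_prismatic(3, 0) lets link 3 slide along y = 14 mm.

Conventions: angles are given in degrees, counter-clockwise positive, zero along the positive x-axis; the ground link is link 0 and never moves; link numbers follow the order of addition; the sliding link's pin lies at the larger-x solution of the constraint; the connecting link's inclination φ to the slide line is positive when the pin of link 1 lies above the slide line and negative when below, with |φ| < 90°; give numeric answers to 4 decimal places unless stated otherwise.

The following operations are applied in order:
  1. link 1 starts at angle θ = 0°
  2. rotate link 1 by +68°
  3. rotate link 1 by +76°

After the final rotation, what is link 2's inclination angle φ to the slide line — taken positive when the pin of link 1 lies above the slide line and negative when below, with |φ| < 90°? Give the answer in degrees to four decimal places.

geometry: r = 35 mm, L = 233 mm, e = 14 mm; θ starts at 0°
rotate link 1 by +68°: θ ← 0° +68° = 68°
rotate link 1 by +76°: θ ← 68° +76° = 144°
h = r sin θ − e = 20.572484 − 14 = 6.572484
sin φ = h / L = 6.572484 / 233 = 0.02820809
φ = arcsin(0.02820809) = 1.616419°

1.6164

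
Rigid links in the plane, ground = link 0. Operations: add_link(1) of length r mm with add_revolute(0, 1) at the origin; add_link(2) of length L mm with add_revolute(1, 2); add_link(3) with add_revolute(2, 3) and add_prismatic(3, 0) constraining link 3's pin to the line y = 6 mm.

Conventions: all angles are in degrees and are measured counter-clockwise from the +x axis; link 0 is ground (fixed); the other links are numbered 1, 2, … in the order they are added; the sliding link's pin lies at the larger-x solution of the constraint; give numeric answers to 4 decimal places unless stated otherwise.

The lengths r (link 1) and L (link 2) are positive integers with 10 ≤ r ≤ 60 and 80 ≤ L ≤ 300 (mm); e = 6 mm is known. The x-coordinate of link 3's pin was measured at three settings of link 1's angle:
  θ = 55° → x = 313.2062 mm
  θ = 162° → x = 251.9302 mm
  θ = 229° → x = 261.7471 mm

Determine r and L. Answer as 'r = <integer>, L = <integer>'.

constraint per measurement: (x − r cos θ)² + (r sin θ − e)² = L²
subtracting the θ₁ and θ₂ equations cancels the r² and L² terms:
r = (x₁² − x₂²) / (2[(x₁cos θ₁ + e sin θ₁) − (x₂cos θ₂ + e sin θ₂)]) = 41.0000 → r = 41
L² = (x₁ − r cos θ₁)² + (r sin θ₁ − e)² = 84680.9898 → L = 291.0000 → L = 291
check at θ₃=229°: x = 261.7471 (printed 261.7471) ✓

r = 41, L = 291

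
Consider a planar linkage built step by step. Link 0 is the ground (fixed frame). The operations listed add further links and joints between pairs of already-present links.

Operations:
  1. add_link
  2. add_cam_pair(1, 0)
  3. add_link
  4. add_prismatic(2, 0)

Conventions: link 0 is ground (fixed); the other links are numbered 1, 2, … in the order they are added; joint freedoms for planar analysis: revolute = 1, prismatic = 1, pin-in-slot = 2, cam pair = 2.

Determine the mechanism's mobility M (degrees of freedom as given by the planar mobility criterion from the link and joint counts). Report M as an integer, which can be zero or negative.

link 0 = ground. State L|J1|J2 = 1|0|0
+link1  2|0|0
C(1,0) f=2→J2  2|0|1
+link2  3|0|1
P(2,0) f=1→J1  3|1|1
M = 3(3−1)−2·1−1 = 6−2−1 = 3

M = 3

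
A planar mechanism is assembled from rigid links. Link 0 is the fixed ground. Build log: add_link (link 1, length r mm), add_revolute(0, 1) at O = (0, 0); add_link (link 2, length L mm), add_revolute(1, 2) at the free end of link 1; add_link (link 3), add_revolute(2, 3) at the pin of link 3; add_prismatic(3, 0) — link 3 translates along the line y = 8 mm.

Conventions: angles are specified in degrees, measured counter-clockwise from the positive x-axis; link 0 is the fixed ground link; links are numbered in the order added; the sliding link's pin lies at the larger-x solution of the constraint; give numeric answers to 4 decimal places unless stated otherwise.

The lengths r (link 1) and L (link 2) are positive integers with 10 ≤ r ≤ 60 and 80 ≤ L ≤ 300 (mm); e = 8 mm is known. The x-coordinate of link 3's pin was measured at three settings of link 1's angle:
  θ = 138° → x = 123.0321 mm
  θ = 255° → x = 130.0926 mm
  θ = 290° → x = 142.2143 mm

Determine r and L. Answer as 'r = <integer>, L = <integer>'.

constraint per measurement: (x − r cos θ)² + (r sin θ − e)² = L²
subtracting the θ₁ and θ₂ equations cancels the r² and L² terms:
r = (x₁² − x₂²) / (2[(x₁cos θ₁ + e sin θ₁) − (x₂cos θ₂ + e sin θ₂)]) = 20.0000 → r = 20
L² = (x₁ − r cos θ₁)² + (r sin θ₁ − e)² = 19044.0026 → L = 138.0000 → L = 138
check at θ₃=290°: x = 142.2143 (printed 142.2143) ✓

r = 20, L = 138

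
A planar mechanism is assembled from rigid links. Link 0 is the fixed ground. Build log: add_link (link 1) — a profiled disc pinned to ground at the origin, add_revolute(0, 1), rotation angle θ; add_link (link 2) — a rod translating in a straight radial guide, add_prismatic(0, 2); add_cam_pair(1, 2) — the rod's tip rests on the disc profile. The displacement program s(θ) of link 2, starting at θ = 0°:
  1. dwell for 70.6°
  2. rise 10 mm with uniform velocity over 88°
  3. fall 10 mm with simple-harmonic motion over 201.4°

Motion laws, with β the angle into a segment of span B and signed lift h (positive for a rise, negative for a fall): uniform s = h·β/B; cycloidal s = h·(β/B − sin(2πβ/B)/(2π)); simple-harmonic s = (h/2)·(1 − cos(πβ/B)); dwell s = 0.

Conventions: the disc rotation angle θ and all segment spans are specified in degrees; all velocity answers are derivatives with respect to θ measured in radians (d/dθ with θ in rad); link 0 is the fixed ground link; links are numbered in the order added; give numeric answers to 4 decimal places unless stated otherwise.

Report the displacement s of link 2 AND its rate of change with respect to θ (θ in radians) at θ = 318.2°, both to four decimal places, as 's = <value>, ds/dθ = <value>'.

seg 1 [0°–70.6°] dwell: s stays 0.0000
seg 2 [70.6°–158.6°] uniform, h=10: full span → s += 10 → s = 10.0000
seg 3 [158.6°–360°] simple-harmonic, h=-10: θ=318.2° here. β=159.6, B=201.4. -10/2·(1 − cos(π·0.7925)) = -8.9743 → s = 1.0257
velocity in seg [158.6°–360°] (simple-harmonic), θ in radians: β = 159.6° = 2.7855 rad, B = 201.4° = 3.5151 rad; ds/dθ = (πh/(2B)) sin(πβ/B) = (π·(-10)/(2·3.5151)) sin(π·0.7925) = -2.711619 mm/rad

s = 1.0257, ds/dθ = -2.7116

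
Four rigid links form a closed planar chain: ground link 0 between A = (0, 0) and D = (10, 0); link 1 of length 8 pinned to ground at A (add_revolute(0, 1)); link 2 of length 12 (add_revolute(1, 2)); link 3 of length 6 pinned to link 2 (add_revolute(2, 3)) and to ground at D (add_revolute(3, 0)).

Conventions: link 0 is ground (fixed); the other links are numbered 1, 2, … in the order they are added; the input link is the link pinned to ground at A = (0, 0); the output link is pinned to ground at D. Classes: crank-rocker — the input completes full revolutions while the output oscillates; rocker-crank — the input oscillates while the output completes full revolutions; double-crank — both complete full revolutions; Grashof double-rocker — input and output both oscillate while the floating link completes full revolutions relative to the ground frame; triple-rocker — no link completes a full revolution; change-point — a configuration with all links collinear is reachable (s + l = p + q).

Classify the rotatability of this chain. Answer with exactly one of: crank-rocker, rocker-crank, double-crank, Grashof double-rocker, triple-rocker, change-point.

lengths: ground=10, input=8, coupler=12, output=6
sorted: s=6 (shortest), l=12 (longest), p+q=18
s + l = 18 vs p + q = 18
s + l = p + q → change-point (collinear configuration reachable)

change-point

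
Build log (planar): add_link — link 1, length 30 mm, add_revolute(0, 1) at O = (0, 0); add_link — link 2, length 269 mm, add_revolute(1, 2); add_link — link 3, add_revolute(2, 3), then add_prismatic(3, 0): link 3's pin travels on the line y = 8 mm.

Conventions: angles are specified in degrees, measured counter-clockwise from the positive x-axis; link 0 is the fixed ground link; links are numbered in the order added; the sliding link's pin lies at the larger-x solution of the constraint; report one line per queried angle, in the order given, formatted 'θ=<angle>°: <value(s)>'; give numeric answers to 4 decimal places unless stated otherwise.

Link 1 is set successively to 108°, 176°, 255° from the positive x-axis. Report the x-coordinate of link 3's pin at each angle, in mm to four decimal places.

geometry: r = 30 mm, L = 269 mm, e = 8 mm
θ=108°: crank pin P = (r cos θ, r sin θ) = (-9.270510, 28.531695)
θ=108°: h = r sin θ − e = 28.531695 − 8 = 20.531695
θ=108°: x = r cos θ + √(L² − h²) = -9.270510 + 268.215304 = 258.944795
θ=176°: crank pin P = (r cos θ, r sin θ) = (-29.926922, 2.092694)
θ=176°: h = r sin θ − e = 2.092694 − 8 = -5.907306
θ=176°: x = r cos θ + √(L² − h²) = -29.926922 + 268.935129 = 239.008208
θ=255°: crank pin P = (r cos θ, r sin θ) = (-7.764571, -28.977775)
θ=255°: h = r sin θ − e = -28.977775 − 8 = -36.977775
θ=255°: x = r cos θ + √(L² − h²) = -7.764571 + 266.446325 = 258.681754

θ=108°: 258.9448
θ=176°: 239.0082
θ=255°: 258.6818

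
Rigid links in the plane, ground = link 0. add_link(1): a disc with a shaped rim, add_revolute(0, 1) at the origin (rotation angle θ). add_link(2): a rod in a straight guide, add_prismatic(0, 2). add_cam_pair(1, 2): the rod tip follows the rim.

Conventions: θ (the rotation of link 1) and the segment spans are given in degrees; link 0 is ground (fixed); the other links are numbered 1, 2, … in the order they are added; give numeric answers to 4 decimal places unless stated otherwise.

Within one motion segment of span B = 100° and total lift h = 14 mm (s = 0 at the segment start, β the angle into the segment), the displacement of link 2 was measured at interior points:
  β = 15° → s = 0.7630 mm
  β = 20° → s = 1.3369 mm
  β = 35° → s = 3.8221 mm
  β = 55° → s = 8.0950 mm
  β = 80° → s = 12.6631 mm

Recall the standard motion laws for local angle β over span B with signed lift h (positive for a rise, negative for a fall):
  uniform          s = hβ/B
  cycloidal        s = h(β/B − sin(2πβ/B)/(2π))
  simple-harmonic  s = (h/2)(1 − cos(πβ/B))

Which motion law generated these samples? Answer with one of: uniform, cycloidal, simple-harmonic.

candidates at β/B = r: uniform s = h·r (linear in β); cycloidal s = h·(r − sin(2πr)/(2π)); simple-harmonic s = (h/2)(1 − cos(πr))
β=15°: printed 0.7630 | uniform 2.1000, cycloidal 0.2974, simple-harmonic 0.7630
β=20°: printed 1.3369 | uniform 2.8000, cycloidal 0.6809, simple-harmonic 1.3369
β=35°: printed 3.8221 | uniform 4.9000, cycloidal 3.0974, simple-harmonic 3.8221
β=55°: printed 8.0950 | uniform 7.7000, cycloidal 8.3885, simple-harmonic 8.0950
β=80°: printed 12.6631 | uniform 11.2000, cycloidal 13.3191, simple-harmonic 12.6631
only one law matches every sample → simple-harmonic

simple-harmonic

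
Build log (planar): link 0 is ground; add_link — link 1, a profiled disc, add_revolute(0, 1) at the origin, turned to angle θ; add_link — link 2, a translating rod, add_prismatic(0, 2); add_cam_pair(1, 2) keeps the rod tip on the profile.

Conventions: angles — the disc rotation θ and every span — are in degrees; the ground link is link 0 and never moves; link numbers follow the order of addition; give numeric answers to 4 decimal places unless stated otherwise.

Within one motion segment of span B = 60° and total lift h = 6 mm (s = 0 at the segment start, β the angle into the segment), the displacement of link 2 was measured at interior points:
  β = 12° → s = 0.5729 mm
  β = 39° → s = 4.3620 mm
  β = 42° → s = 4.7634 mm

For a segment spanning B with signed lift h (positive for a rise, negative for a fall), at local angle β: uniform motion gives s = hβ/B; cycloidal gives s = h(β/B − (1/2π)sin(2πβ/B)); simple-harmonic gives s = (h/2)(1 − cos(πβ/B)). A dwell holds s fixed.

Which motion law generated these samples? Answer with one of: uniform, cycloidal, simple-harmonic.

candidates at β/B = r: uniform s = h·r (linear in β); cycloidal s = h·(r − sin(2πr)/(2π)); simple-harmonic s = (h/2)(1 − cos(πr))
β=12°: printed 0.5729 | uniform 1.2000, cycloidal 0.2918, simple-harmonic 0.5729
β=39°: printed 4.3620 | uniform 3.9000, cycloidal 4.6726, simple-harmonic 4.3620
β=42°: printed 4.7634 | uniform 4.2000, cycloidal 5.1082, simple-harmonic 4.7634
only one law matches every sample → simple-harmonic

simple-harmonic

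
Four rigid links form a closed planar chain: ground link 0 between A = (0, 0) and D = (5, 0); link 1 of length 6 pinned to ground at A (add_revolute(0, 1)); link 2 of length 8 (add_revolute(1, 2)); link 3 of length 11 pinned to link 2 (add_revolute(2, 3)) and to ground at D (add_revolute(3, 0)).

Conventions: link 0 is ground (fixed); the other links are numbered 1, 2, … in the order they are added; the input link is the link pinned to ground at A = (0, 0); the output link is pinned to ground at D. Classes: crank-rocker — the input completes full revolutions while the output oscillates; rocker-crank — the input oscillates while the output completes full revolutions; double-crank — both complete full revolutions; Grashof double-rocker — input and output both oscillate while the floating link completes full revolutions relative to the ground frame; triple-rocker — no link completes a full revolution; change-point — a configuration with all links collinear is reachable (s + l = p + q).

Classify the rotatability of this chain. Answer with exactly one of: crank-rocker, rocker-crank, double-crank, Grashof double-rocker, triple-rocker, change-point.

lengths: ground=5, input=6, coupler=8, output=11
sorted: s=5 (shortest), l=11 (longest), p+q=14
s + l = 16 vs p + q = 14
s + l > p + q → non-Grashof → no link fully rotates → triple-rocker

triple-rocker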